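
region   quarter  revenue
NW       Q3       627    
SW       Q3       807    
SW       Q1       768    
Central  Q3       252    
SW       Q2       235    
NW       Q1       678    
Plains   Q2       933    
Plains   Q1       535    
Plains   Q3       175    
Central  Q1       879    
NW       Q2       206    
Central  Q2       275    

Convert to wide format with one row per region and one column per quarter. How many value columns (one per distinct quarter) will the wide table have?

3

3 distinct quarter values: Q1, Q2, Q3.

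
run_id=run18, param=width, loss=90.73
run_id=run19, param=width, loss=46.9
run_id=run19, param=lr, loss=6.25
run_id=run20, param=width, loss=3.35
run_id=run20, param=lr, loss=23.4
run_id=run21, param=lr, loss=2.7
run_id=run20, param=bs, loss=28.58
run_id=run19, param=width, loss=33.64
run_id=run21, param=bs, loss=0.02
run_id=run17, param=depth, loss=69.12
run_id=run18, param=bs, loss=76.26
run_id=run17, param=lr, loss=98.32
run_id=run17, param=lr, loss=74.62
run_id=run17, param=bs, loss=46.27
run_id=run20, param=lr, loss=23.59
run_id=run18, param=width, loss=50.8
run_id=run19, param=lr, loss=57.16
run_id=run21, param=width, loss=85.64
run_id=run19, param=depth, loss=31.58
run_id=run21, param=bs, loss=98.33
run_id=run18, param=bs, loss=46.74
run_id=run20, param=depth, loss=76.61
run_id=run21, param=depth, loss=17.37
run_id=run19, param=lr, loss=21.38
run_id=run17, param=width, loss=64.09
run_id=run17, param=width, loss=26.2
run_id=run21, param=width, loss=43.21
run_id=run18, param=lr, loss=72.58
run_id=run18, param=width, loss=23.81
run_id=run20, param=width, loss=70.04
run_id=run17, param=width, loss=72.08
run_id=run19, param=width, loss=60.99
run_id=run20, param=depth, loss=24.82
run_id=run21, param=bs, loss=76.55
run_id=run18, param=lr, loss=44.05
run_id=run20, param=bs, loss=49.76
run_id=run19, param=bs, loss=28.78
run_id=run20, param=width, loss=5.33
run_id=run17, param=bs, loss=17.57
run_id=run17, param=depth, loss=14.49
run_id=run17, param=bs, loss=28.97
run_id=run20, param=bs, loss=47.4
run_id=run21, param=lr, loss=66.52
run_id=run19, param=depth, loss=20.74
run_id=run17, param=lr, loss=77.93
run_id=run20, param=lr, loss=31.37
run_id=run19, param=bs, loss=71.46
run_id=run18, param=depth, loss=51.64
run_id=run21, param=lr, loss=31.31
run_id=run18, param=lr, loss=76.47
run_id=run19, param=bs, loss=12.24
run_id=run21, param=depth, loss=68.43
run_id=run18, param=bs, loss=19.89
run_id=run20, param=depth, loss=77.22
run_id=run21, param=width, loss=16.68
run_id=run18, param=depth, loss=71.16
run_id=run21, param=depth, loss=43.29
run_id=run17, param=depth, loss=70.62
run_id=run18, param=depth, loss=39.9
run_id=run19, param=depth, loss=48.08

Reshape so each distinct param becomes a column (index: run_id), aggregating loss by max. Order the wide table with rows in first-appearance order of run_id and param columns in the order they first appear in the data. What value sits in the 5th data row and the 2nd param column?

With rows in first-appearance order of run_id, row 5 is run_id=run17. param columns in first-appearance order: width, lr, bs, depth; column 2 is lr.
Long rows with run_id=run17, param=lr: max(98.32, 74.62, 77.93) = 98.32.

98.32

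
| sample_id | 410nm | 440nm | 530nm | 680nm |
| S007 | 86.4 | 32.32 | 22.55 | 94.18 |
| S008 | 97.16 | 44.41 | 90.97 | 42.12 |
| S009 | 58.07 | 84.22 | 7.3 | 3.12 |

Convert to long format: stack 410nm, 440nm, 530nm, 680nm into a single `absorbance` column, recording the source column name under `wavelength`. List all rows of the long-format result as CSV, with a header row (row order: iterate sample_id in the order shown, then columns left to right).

sample_id,wavelength,absorbance
S007,410nm,86.4
S007,440nm,32.32
S007,530nm,22.55
S007,680nm,94.18
S008,410nm,97.16
S008,440nm,44.41
S008,530nm,90.97
S008,680nm,42.12
S009,410nm,58.07
S009,440nm,84.22
S009,530nm,7.3
S009,680nm,3.12

Each (sample_id, column) pair becomes one row: 3 × 4 = 12 rows.
For example, (S007, 410nm) → absorbance=86.4.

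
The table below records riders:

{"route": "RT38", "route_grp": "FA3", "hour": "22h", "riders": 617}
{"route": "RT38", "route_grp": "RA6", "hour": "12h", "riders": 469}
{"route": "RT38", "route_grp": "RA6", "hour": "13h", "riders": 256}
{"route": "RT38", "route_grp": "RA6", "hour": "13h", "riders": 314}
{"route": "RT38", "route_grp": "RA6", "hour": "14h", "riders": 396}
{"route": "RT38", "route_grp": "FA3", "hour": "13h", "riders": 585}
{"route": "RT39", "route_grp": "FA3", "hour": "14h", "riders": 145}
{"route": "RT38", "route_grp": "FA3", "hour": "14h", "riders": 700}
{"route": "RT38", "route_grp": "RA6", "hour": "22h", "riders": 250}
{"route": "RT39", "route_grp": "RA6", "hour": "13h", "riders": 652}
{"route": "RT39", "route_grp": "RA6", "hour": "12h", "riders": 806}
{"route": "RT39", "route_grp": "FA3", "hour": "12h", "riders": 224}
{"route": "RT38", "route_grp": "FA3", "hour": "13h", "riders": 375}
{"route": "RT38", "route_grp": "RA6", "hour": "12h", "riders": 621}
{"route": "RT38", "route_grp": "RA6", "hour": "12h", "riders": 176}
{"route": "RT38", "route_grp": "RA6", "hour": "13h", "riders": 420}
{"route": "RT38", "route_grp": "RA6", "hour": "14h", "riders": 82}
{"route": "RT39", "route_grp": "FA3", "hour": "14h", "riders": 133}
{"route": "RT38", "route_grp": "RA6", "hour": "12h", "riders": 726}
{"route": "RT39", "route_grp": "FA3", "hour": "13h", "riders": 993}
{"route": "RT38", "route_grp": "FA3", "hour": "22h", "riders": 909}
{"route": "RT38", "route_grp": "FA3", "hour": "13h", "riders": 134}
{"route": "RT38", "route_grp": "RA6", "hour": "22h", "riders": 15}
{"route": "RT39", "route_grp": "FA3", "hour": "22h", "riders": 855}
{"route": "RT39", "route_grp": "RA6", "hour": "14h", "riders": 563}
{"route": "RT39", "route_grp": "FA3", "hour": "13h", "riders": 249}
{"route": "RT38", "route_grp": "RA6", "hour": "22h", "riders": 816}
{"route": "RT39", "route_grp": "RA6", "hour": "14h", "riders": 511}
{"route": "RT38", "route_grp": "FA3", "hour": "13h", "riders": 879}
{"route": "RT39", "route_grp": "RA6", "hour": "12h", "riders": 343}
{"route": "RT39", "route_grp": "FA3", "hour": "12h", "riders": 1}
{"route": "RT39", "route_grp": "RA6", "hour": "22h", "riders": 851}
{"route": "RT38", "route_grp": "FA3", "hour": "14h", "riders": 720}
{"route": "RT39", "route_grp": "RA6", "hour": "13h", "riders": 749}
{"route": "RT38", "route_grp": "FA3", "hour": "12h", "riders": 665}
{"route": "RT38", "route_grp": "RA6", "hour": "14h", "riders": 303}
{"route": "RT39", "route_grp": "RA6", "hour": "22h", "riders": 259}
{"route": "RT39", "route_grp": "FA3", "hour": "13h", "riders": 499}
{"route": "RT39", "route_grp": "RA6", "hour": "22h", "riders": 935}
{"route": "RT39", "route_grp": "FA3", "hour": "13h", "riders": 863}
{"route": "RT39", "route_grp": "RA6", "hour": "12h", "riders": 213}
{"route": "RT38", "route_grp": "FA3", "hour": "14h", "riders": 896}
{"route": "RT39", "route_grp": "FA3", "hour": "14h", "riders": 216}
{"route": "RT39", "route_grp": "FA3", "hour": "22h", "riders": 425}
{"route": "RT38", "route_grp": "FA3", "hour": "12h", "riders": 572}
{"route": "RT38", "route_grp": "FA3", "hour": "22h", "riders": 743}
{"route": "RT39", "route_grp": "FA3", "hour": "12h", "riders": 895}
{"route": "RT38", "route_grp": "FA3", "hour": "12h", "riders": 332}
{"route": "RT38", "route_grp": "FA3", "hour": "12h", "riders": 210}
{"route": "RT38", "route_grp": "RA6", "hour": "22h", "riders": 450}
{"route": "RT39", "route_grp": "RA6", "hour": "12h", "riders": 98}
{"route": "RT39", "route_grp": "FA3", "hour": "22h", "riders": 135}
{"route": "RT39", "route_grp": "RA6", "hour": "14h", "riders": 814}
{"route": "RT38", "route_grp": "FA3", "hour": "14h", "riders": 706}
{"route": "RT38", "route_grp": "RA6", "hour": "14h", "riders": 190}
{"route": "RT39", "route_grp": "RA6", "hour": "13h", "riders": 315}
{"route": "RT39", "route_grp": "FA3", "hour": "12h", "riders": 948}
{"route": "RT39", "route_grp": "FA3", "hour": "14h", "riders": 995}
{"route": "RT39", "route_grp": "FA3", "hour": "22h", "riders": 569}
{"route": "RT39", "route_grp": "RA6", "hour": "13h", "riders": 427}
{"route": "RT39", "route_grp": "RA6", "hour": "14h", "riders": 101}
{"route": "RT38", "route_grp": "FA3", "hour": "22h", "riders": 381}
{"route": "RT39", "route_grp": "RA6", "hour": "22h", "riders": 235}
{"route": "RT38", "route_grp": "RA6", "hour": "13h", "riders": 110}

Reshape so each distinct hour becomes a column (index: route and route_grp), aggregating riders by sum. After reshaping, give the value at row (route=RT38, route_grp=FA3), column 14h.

Rows with route=RT38, route_grp=FA3 and hour=14h: riders values are 700, 720, 896, 706.
700 + 720 + 896 + 706 = 3022.

3022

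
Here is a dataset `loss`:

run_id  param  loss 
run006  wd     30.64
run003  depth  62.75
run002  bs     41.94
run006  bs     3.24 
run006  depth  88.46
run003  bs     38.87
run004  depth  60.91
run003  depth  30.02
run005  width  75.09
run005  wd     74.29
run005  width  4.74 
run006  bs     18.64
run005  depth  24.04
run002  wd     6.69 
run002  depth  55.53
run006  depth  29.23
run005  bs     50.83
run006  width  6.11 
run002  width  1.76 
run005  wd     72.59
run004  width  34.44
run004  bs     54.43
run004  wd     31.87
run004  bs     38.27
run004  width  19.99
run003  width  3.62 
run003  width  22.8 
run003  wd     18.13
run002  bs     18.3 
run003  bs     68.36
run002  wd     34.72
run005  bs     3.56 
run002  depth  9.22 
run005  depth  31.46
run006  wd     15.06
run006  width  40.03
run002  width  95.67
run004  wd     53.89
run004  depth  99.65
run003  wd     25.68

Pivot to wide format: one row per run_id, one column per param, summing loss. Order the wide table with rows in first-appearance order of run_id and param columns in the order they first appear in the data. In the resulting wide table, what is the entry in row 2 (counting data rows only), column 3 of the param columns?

With rows in first-appearance order of run_id, row 2 is run_id=run003. param columns in first-appearance order: wd, depth, bs, width; column 3 is bs.
Long rows with run_id=run003, param=bs: 38.87 + 68.36 = 107.23.

107.23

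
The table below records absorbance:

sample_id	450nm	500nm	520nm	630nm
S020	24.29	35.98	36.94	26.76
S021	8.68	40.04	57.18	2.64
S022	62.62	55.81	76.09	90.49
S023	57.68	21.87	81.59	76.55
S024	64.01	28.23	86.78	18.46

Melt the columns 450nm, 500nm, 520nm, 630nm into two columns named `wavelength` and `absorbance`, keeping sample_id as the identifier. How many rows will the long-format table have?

20

5 sample_id values × 4 melted columns = 20 rows.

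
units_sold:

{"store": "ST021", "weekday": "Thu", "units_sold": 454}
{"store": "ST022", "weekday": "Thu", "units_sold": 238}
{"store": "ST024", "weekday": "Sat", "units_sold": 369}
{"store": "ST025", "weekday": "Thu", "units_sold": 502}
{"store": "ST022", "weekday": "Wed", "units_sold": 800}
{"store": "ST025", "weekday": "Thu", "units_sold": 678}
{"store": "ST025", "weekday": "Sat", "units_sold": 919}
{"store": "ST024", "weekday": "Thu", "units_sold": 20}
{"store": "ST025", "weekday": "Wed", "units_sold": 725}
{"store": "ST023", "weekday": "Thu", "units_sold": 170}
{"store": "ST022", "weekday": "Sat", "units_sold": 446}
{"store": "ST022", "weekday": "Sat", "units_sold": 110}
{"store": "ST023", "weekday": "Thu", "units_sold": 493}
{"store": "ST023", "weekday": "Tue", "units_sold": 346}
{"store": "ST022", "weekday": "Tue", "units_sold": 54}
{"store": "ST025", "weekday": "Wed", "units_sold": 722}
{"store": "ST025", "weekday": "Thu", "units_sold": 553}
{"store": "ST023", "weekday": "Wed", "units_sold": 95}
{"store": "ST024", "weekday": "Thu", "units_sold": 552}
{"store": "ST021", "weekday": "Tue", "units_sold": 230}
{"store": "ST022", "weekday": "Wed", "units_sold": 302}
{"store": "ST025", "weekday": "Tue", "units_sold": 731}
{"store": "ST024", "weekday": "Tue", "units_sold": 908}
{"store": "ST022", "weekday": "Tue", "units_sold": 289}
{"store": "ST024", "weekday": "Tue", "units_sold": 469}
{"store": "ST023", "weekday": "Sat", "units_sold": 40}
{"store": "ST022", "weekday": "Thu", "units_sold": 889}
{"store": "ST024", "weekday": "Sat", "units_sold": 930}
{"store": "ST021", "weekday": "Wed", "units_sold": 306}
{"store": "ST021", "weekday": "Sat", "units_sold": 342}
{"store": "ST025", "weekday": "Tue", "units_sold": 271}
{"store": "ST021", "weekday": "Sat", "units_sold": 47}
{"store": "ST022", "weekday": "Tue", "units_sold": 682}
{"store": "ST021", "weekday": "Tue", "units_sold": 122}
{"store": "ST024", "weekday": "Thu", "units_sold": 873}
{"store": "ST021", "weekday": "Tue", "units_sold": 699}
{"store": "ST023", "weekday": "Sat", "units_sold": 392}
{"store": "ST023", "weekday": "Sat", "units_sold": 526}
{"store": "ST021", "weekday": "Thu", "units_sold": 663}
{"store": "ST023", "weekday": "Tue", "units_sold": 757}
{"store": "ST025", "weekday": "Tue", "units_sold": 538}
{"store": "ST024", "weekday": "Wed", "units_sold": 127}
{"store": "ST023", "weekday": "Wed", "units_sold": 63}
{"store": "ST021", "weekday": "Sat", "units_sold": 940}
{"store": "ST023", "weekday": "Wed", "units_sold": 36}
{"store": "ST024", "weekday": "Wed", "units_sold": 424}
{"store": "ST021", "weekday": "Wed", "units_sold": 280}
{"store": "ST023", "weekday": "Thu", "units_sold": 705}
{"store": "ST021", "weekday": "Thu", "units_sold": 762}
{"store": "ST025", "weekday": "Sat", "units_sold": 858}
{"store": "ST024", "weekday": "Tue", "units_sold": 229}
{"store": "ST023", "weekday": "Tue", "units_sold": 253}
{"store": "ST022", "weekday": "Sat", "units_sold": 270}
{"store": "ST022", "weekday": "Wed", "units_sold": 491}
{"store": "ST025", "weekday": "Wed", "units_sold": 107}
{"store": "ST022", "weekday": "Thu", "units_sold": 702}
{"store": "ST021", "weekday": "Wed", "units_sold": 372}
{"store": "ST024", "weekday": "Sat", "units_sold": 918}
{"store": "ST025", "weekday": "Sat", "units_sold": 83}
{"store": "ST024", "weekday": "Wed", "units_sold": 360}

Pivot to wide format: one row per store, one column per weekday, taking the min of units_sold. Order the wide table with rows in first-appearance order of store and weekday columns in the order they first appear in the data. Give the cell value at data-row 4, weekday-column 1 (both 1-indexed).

502

With rows in first-appearance order of store, row 4 is store=ST025. weekday columns in first-appearance order: Thu, Sat, Wed, Tue; column 1 is Thu.
Long rows with store=ST025, weekday=Thu: min(502, 678, 553) = 502.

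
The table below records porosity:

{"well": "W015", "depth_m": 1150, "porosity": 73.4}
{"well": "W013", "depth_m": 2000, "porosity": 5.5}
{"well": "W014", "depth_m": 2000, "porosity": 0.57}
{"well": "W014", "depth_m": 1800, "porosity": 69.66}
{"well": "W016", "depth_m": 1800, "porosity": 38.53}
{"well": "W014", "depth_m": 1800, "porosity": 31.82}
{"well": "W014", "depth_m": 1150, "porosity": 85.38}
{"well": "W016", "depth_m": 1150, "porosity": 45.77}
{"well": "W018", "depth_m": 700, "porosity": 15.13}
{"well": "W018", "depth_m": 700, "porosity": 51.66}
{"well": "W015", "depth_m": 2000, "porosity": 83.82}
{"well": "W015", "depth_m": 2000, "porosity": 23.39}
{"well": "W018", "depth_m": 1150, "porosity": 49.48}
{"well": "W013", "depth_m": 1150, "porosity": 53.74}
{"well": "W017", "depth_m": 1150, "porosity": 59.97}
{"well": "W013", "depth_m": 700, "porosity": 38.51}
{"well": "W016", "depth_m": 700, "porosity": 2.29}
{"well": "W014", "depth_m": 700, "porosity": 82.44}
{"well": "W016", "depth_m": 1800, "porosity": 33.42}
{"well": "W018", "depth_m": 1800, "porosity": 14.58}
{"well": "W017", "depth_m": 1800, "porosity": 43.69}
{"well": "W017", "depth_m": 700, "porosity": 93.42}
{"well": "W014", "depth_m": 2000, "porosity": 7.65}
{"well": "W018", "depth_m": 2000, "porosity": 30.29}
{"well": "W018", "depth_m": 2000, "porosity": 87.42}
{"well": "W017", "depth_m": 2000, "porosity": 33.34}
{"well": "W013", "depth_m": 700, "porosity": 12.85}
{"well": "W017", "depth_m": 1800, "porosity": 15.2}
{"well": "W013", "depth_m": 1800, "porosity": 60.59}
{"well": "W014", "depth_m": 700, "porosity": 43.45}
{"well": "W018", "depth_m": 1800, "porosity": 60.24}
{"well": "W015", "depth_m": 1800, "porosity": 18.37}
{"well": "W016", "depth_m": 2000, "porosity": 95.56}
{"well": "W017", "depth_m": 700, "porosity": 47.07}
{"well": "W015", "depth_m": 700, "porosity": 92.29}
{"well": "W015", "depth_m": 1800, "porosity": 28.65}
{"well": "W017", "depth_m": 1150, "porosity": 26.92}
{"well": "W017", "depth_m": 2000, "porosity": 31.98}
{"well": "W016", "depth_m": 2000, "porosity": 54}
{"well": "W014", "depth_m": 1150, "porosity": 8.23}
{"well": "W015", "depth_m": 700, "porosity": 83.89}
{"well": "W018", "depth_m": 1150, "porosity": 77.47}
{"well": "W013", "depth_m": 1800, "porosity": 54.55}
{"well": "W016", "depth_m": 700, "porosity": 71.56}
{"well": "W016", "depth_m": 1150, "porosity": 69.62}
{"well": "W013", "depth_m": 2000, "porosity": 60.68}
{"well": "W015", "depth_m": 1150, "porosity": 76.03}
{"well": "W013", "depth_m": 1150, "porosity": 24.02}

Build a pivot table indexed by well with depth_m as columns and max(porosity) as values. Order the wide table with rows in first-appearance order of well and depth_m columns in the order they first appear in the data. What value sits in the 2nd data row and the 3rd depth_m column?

60.59

With rows in first-appearance order of well, row 2 is well=W013. depth_m columns in first-appearance order: 1150, 2000, 1800, 700; column 3 is 1800.
Long rows with well=W013, depth_m=1800: max(60.59, 54.55) = 60.59.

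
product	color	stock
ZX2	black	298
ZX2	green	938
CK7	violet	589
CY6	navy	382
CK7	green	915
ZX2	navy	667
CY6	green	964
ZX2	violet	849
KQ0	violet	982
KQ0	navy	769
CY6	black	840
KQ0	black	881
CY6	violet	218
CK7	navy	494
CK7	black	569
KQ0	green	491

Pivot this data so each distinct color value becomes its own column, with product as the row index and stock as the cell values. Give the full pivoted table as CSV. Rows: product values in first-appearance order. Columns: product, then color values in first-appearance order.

Columns: product plus the 4 distinct color values (black, green, violet, navy).
For example, row ZX2 column black takes stock=298 from the long row (ZX2, black).

product,black,green,violet,navy
ZX2,298,938,849,667
CK7,569,915,589,494
CY6,840,964,218,382
KQ0,881,491,982,769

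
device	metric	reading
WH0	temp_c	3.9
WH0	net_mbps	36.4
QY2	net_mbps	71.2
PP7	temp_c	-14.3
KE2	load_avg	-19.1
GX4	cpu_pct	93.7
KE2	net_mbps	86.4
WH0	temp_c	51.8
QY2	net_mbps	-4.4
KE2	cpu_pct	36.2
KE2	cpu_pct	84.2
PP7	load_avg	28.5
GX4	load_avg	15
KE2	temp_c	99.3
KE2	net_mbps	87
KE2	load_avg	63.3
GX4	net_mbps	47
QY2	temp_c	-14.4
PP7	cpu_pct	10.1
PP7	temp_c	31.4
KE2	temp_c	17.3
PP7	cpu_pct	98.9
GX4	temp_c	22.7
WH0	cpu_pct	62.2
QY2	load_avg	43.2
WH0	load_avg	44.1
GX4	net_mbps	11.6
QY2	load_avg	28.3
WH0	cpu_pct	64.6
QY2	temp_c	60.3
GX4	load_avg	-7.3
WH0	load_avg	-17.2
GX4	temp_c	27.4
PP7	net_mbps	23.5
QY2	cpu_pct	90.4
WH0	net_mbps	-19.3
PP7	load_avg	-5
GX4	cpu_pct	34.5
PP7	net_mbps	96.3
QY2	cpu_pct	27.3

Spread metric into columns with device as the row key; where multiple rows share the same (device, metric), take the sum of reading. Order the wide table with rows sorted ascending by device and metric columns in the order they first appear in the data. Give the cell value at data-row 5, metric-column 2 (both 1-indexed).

With rows sorted ascending by device, row 5 is device=WH0. metric columns in first-appearance order: temp_c, net_mbps, load_avg, cpu_pct; column 2 is net_mbps.
Long rows with device=WH0, metric=net_mbps: 36.4 + -19.3 = 17.1.

17.1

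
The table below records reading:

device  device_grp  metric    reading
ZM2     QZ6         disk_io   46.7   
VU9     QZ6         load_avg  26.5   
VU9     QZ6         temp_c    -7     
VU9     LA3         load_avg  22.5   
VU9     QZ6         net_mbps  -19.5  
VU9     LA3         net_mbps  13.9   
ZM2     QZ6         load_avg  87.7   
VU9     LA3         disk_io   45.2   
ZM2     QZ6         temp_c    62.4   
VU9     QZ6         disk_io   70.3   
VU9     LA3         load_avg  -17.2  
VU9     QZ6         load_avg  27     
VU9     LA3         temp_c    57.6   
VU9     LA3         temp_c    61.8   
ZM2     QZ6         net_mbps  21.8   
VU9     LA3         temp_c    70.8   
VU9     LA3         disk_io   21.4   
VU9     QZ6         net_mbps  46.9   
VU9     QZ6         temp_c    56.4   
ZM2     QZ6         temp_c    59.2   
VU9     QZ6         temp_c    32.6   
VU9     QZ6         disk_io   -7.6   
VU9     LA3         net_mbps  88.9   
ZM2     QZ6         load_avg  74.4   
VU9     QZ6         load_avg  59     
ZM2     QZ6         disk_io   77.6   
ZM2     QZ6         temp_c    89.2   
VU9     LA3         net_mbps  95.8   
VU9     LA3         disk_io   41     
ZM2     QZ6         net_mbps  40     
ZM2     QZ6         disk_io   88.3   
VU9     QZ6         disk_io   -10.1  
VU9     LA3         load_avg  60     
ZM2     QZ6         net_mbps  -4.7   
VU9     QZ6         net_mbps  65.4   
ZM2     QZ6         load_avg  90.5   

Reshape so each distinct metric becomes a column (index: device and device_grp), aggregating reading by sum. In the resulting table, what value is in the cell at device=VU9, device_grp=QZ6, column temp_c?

Rows with device=VU9, device_grp=QZ6 and metric=temp_c: reading values are -7, 56.4, 32.6.
-7 + 56.4 + 32.6 = 82.

82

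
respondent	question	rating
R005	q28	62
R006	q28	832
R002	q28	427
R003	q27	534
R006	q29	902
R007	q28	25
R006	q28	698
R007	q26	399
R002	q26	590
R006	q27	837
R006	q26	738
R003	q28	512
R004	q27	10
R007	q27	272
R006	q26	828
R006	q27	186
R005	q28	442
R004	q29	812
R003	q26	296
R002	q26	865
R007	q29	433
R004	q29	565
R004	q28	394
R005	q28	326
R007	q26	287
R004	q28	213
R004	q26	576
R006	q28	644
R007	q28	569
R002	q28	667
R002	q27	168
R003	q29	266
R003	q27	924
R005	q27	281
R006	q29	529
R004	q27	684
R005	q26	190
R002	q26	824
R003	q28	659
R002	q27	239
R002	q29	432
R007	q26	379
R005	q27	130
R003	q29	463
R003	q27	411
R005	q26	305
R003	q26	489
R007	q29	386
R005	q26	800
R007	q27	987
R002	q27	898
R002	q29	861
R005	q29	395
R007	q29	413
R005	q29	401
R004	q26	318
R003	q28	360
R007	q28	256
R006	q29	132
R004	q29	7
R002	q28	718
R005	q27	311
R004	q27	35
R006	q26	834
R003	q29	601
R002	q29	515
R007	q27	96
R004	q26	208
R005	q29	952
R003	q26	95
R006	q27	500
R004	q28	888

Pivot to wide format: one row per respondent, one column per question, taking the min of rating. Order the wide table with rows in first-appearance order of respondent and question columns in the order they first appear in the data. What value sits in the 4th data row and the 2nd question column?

With rows in first-appearance order of respondent, row 4 is respondent=R003. question columns in first-appearance order: q28, q27, q29, q26; column 2 is q27.
Long rows with respondent=R003, question=q27: min(534, 924, 411) = 411.

411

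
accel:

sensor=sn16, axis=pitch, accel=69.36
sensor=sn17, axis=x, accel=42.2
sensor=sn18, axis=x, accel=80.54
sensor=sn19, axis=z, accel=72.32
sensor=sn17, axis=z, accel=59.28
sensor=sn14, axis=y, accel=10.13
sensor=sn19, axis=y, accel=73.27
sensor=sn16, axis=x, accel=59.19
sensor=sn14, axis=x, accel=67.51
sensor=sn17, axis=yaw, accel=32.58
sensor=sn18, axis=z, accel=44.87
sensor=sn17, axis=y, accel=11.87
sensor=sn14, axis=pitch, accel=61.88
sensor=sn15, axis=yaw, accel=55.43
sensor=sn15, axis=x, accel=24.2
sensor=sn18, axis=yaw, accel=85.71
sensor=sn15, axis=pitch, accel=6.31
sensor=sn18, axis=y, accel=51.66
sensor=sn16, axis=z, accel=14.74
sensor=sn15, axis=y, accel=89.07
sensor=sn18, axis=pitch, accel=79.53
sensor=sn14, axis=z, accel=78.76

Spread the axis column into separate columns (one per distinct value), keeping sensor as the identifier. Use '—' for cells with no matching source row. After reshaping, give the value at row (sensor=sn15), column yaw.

The long row with sensor=sn15, axis=yaw has accel=55.43.

55.43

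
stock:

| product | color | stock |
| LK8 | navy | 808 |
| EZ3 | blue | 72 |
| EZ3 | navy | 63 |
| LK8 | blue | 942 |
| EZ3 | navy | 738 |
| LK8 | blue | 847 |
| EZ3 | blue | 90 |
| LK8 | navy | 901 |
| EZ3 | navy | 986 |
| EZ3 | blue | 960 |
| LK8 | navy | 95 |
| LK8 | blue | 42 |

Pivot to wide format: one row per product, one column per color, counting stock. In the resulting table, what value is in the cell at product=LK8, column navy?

Rows with product=LK8 and color=navy: stock values are 808, 901, 95.
3 rows match — count = 3.

3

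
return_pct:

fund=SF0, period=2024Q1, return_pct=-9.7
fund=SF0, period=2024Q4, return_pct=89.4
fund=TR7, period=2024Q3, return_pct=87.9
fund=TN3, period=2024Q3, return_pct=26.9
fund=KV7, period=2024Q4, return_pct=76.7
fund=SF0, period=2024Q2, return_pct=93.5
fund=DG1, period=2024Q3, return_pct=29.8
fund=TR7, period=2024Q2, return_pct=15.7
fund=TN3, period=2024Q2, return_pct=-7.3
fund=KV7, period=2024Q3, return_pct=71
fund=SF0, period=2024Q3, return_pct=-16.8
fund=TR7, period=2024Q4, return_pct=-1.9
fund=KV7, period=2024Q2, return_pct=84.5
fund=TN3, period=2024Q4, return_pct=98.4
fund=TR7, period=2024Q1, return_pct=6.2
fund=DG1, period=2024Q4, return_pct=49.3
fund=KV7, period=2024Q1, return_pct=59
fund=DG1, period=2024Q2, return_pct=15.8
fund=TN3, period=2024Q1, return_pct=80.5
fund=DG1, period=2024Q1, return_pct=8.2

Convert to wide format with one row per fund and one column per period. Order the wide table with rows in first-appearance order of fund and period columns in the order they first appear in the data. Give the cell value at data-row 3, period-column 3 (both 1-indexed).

26.9

With rows in first-appearance order of fund, row 3 is fund=TN3. period columns in first-appearance order: 2024Q1, 2024Q4, 2024Q3, 2024Q2; column 3 is 2024Q3.
Long rows with fund=TN3, period=2024Q3: return_pct = 26.9.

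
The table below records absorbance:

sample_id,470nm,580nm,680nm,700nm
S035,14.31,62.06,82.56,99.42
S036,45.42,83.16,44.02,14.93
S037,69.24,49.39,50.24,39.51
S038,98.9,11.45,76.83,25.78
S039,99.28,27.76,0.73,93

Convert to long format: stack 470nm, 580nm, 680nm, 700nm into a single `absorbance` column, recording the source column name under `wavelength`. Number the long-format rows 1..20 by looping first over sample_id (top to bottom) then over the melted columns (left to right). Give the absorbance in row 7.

44.02

20 rows total (5 × 4). Row 7: index ⌊(7-1)/4⌋ = 1 into sample_id → S036; (7-1) mod 4 = 2 into the melted columns → 680nm.
So row 7 is (S036, 680nm, 44.02); absorbance = 44.02.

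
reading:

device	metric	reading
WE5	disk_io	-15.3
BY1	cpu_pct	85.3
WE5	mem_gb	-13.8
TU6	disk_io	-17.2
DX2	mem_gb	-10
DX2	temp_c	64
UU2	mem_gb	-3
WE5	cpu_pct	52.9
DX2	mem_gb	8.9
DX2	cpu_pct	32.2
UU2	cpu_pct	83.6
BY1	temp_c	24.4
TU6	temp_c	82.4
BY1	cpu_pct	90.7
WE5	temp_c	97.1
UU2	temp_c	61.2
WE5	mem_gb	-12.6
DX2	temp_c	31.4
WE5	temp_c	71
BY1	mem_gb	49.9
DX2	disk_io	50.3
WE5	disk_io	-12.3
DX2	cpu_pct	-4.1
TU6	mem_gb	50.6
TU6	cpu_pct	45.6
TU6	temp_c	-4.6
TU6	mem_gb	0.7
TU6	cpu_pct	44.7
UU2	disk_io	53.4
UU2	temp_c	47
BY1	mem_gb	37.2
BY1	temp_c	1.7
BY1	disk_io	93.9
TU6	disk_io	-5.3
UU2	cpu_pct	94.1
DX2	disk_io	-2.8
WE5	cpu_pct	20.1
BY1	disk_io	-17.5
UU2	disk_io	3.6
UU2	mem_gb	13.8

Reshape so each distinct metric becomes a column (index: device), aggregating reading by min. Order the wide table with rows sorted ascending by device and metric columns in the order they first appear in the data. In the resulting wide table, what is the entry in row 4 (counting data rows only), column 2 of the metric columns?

With rows sorted ascending by device, row 4 is device=UU2. metric columns in first-appearance order: disk_io, cpu_pct, mem_gb, temp_c; column 2 is cpu_pct.
Long rows with device=UU2, metric=cpu_pct: min(83.6, 94.1) = 83.6.

83.6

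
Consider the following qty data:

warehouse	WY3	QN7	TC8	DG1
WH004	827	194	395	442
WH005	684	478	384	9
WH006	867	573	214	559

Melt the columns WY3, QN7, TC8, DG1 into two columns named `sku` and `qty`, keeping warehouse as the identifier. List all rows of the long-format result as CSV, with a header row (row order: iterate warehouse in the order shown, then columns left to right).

Each (warehouse, column) pair becomes one row: 3 × 4 = 12 rows.
For example, (WH004, WY3) → qty=827.

warehouse,sku,qty
WH004,WY3,827
WH004,QN7,194
WH004,TC8,395
WH004,DG1,442
WH005,WY3,684
WH005,QN7,478
WH005,TC8,384
WH005,DG1,9
WH006,WY3,867
WH006,QN7,573
WH006,TC8,214
WH006,DG1,559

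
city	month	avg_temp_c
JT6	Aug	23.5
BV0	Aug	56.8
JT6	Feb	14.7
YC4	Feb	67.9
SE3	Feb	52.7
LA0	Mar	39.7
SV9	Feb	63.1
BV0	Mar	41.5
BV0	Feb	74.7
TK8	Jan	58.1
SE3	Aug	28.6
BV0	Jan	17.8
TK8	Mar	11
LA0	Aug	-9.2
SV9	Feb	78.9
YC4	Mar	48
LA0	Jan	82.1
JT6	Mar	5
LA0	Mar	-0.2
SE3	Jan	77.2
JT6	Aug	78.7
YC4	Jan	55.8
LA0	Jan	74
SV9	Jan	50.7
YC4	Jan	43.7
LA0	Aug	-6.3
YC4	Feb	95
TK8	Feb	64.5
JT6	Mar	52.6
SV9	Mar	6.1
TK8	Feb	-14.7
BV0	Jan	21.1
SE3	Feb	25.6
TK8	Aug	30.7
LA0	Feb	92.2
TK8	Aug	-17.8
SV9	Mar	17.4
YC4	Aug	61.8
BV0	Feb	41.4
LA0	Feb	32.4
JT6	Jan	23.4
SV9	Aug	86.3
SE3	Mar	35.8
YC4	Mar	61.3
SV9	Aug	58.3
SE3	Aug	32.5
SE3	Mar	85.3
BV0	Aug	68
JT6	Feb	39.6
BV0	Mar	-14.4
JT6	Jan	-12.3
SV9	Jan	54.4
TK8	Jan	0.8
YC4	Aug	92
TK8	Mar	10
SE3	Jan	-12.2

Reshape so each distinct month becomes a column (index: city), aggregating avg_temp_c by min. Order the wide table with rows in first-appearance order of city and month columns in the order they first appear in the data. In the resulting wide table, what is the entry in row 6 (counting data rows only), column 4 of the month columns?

50.7

With rows in first-appearance order of city, row 6 is city=SV9. month columns in first-appearance order: Aug, Feb, Mar, Jan; column 4 is Jan.
Long rows with city=SV9, month=Jan: min(50.7, 54.4) = 50.7.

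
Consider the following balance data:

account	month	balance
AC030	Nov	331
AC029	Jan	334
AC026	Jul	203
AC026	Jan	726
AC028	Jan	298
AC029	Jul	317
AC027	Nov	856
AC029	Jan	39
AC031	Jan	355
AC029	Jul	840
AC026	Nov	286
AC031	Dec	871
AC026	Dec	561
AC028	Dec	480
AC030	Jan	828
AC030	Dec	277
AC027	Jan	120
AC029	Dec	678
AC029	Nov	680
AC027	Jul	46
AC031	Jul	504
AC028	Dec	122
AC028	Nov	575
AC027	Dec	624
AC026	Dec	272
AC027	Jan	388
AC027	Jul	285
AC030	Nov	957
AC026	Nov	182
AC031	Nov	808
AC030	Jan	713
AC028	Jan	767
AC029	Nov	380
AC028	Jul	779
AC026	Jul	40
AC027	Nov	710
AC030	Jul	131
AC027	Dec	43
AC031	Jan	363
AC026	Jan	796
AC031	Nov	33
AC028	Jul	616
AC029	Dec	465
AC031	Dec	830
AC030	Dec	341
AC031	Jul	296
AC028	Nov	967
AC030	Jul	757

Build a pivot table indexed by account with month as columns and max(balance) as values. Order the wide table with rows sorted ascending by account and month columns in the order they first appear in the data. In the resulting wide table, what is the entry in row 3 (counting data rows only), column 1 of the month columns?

With rows sorted ascending by account, row 3 is account=AC028. month columns in first-appearance order: Nov, Jan, Jul, Dec; column 1 is Nov.
Long rows with account=AC028, month=Nov: max(575, 967) = 967.

967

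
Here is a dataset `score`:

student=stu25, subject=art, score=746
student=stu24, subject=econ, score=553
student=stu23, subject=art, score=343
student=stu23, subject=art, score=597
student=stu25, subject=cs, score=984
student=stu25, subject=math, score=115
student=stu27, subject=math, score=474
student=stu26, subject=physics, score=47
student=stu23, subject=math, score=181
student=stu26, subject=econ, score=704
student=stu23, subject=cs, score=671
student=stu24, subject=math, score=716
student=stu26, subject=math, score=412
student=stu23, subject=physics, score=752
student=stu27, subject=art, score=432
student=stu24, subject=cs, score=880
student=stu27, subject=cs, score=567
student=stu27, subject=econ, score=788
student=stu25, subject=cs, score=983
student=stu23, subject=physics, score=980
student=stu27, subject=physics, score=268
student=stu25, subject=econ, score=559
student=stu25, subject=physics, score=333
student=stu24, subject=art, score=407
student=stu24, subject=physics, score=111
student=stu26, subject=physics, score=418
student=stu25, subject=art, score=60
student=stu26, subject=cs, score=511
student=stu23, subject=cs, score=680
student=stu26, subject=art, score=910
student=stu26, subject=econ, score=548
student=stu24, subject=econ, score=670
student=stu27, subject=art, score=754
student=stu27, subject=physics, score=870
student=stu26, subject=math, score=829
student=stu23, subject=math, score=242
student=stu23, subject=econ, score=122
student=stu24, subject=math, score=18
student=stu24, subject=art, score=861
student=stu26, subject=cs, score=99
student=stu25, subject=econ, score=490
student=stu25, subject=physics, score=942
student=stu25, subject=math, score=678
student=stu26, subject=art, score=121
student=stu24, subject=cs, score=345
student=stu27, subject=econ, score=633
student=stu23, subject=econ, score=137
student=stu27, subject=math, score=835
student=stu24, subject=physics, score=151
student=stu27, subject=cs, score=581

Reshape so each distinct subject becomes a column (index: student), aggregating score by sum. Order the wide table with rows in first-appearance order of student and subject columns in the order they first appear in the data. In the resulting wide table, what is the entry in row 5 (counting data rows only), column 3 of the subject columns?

With rows in first-appearance order of student, row 5 is student=stu26. subject columns in first-appearance order: art, econ, cs, math, physics; column 3 is cs.
Long rows with student=stu26, subject=cs: 511 + 99 = 610.

610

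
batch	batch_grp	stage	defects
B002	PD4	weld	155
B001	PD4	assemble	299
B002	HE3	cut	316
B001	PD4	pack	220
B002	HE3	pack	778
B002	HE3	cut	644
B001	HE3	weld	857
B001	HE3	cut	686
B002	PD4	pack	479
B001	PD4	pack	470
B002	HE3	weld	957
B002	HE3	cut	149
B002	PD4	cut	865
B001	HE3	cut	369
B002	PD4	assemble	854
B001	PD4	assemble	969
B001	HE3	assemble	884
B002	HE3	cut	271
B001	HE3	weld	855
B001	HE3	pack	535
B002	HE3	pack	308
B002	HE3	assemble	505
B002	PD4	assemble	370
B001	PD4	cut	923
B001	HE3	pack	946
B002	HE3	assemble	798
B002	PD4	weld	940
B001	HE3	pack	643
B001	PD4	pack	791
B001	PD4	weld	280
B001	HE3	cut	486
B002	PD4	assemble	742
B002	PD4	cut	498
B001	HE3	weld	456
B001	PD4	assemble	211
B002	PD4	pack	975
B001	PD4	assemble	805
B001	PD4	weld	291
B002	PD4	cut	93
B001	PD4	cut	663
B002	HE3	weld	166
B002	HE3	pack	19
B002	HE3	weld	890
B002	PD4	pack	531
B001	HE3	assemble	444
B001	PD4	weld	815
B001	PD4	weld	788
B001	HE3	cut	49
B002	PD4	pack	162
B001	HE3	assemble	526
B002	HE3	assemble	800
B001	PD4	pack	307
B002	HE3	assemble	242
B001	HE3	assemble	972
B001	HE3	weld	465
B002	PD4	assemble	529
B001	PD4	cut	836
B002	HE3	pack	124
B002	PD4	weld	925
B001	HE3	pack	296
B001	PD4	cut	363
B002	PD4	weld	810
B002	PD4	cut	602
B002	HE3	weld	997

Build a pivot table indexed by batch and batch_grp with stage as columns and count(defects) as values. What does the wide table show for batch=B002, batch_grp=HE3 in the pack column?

4

Rows with batch=B002, batch_grp=HE3 and stage=pack: defects values are 778, 308, 19, 124.
4 rows match — count = 4.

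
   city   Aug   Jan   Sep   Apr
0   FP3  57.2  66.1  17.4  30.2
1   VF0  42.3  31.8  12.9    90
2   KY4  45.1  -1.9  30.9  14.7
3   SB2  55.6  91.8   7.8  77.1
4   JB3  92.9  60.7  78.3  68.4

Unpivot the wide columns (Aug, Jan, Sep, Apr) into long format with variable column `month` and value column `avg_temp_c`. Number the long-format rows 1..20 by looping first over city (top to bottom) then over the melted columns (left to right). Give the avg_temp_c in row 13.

20 rows total (5 × 4). Row 13: index ⌊(13-1)/4⌋ = 3 into city → SB2; (13-1) mod 4 = 0 into the melted columns → Aug.
So row 13 is (SB2, Aug, 55.6); avg_temp_c = 55.6.

55.6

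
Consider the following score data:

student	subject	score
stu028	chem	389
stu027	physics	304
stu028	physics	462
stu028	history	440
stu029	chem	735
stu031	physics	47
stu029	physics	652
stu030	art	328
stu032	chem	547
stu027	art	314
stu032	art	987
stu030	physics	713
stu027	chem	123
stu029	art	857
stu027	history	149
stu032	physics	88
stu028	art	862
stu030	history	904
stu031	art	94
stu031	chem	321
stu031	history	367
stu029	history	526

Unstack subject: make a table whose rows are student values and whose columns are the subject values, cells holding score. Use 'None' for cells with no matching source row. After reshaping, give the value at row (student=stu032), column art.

987

The long row with student=stu032, subject=art has score=987.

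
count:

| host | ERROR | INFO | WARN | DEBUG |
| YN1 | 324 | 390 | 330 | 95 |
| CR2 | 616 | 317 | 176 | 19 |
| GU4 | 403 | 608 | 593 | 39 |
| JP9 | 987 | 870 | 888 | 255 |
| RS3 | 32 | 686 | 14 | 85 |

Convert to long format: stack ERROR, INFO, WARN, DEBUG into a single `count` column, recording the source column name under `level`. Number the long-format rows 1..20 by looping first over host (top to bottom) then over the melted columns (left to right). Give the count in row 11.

593

20 rows total (5 × 4). Row 11: index ⌊(11-1)/4⌋ = 2 into host → GU4; (11-1) mod 4 = 2 into the melted columns → WARN.
So row 11 is (GU4, WARN, 593); count = 593.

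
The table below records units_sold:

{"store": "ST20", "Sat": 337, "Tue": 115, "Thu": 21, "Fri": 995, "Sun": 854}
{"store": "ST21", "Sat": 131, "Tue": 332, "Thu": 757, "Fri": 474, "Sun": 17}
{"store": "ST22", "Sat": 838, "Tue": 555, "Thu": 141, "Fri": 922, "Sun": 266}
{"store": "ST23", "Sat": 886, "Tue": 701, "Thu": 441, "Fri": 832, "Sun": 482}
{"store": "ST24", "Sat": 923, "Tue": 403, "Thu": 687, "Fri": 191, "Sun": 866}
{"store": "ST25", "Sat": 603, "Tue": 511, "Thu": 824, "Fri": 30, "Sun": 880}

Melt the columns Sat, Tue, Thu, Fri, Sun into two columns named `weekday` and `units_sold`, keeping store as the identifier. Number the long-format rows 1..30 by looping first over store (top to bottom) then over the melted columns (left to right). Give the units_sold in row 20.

482

30 rows total (6 × 5). Row 20: index ⌊(20-1)/5⌋ = 3 into store → ST23; (20-1) mod 5 = 4 into the melted columns → Sun.
So row 20 is (ST23, Sun, 482); units_sold = 482.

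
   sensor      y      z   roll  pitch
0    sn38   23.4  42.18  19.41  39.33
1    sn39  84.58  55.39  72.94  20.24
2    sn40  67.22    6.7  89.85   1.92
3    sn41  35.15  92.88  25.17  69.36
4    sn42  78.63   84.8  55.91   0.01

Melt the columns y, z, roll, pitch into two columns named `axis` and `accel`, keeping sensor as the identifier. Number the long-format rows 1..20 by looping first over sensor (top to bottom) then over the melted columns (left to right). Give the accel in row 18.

20 rows total (5 × 4). Row 18: index ⌊(18-1)/4⌋ = 4 into sensor → sn42; (18-1) mod 4 = 1 into the melted columns → z.
So row 18 is (sn42, z, 84.8); accel = 84.8.

84.8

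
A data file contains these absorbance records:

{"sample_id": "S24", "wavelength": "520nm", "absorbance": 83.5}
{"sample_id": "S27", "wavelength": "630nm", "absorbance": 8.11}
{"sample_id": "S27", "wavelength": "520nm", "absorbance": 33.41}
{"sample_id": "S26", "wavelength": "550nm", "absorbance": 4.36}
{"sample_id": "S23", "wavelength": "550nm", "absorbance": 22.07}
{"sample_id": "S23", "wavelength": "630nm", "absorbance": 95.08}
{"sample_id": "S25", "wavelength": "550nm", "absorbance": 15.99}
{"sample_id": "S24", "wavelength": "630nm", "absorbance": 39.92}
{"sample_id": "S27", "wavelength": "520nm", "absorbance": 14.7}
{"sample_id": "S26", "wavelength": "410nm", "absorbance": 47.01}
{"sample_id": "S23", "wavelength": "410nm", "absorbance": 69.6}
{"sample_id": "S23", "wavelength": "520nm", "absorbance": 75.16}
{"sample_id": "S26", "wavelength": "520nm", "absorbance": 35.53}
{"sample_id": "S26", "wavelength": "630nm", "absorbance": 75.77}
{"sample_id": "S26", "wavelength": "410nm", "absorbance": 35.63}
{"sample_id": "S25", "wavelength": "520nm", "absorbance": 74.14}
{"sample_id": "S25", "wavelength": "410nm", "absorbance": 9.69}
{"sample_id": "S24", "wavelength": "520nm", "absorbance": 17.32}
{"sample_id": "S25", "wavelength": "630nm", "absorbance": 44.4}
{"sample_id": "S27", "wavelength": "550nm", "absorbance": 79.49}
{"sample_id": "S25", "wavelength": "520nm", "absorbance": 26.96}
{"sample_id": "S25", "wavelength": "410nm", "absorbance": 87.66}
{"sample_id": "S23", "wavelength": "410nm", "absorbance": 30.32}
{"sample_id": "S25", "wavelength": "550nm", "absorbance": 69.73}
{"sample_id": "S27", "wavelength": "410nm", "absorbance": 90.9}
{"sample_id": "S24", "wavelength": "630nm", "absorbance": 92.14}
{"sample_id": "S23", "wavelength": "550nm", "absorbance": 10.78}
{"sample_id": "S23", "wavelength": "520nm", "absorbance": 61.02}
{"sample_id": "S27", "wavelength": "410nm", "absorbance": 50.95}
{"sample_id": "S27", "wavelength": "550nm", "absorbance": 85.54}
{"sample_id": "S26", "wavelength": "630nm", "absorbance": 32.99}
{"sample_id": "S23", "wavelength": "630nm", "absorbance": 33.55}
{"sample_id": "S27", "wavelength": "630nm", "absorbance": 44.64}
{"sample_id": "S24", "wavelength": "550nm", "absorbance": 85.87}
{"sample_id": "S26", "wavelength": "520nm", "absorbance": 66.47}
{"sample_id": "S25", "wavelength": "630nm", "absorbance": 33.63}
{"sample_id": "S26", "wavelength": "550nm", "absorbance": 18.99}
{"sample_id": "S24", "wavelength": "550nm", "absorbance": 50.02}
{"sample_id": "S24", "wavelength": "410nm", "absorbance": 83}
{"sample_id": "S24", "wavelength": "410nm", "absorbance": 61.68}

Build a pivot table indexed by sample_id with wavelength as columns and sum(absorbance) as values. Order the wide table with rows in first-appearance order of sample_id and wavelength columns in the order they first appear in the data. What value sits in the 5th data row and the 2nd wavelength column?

With rows in first-appearance order of sample_id, row 5 is sample_id=S25. wavelength columns in first-appearance order: 520nm, 630nm, 550nm, 410nm; column 2 is 630nm.
Long rows with sample_id=S25, wavelength=630nm: 44.4 + 33.63 = 78.03.

78.03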